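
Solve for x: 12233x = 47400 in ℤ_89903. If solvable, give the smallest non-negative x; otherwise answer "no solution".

First find gcd(12233, 89903):
89903 = 7*12233 + 4272
12233 = 2*4272 + 3689
4272 = 1*3689 + 583
3689 = 6*583 + 191
583 = 3*191 + 10
191 = 19*10 + 1
10 = 10*1 + 0
gcd = 1, so a unique solution mod 89903 exists.
Back-substitute for the Bézout coefficients:
1 = 191 − 19·10
1 = −19·583 + 58·191
1 = 58·3689 − 367·583
1 = −367·4272 + 425·3689
1 = 425·12233 − 1217·4272
1 = −1217·89903 + 8944·12233
So 12233·(8944) ≡ 1 (mod 89903), giving 12233⁻¹ ≡ 8944.
x ≡ 12233⁻¹·47400 ≡ 8944·47400 ≡ 52955 (mod 89903).

52955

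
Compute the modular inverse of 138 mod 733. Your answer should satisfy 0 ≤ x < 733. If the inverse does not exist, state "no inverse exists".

409

Run Euclid on (733, 138):
733 = 5·138 + 43
138 = 3·43 + 9
43 = 4·9 + 7
9 = 1·7 + 2
7 = 3·2 + 1
2 = 2·1 + 0
gcd = 1, so the inverse exists. Back-substitute:
1 = 7 − 3·2
1 = −3·9 + 4·7
1 = 4·43 − 19·9
1 = −19·138 + 61·43
1 = 61·733 − 324·138
Hence 138⁻¹ ≡ -324 ≡ 409 (mod 733).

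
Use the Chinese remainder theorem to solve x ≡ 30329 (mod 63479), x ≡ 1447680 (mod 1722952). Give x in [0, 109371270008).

33285434416

Write x = 30329 + 63479·k. Then 63479·k ≡ 1447680 − 30329 ≡ 1417351 (mod 1722952).
Need 63479⁻¹ mod 1722952. Extended Euclid on (1722952, 63479):
1722952 = 27×63479 + 9019
63479 = 7×9019 + 346
9019 = 26×346 + 23
346 = 15×23 + 1
23 = 23×1 + 0
Back-substitute:
1 = 346 − 15·23
1 = −15·9019 + 391·346
1 = 391·63479 − 2752·9019
1 = −2752·1722952 + 74695·63479
63479⁻¹ ≡ 74695 (mod 1722952), so k ≡ 74695·1417351 ≡ 524353 (mod 1722952).
x = 30329 + 63479·524353 = 33285434416.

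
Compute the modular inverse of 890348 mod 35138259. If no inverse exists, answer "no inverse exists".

Run Euclid on (35138259, 890348):
35138259 = 39×890348 + 414687
890348 = 2×414687 + 60974
414687 = 6×60974 + 48843
60974 = 1×48843 + 12131
48843 = 4×12131 + 319
12131 = 38×319 + 9
319 = 35×9 + 4
9 = 2×4 + 1
4 = 4×1 + 0
The gcd is 1. Working backward:
1 = 9 − 2·4
1 = −2·319 + 71·9
1 = 71·12131 − 2700·319
1 = −2700·48843 + 10871·12131
1 = 10871·60974 − 13571·48843
1 = −13571·414687 + 92297·60974
1 = 92297·890348 − 198165·414687
1 = −198165·35138259 + 7820732·890348
So 890348·7820732 ≡ 1 (mod 35138259).

7820732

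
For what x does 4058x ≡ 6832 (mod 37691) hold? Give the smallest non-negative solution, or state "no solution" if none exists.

First find gcd(4058, 37691):
37691 = 9*4058 + 1169
4058 = 3*1169 + 551
1169 = 2*551 + 67
551 = 8*67 + 15
67 = 4*15 + 7
15 = 2*7 + 1
7 = 7*1 + 0
gcd = 1, so a unique solution mod 37691 exists.
Back-substitute for the Bézout coefficients:
1 = 15 − 2·7
1 = −2·67 + 9·15
1 = 9·551 − 74·67
1 = −74·1169 + 157·551
1 = 157·4058 − 545·1169
1 = −545·37691 + 5062·4058
So 4058·(5062) ≡ 1 (mod 37691), giving 4058⁻¹ ≡ 5062.
x ≡ 4058⁻¹·6832 ≡ 5062·6832 ≡ 20937 (mod 37691).

20937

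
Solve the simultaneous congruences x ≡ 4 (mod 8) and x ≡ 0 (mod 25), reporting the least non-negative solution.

100

Write x = 4 + 8·k. Then 8·k ≡ 0 − 4 ≡ 21 (mod 25).
Need 8⁻¹ mod 25. Extended Euclid on (25, 8):
25 = 3×8 + 1
8 = 8×1 + 0
Back-substitute:
1 = 25 − 3·8
8⁻¹ ≡ 22 (mod 25), so k ≡ 22·21 ≡ 12 (mod 25).
x = 4 + 8·12 = 100.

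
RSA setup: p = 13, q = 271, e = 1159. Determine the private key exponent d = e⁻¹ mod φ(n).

φ(n) = (p−1)(q−1) = 12·270 = 3240.
Need d with 1159·d ≡ 1 (mod 3240). Apply the extended Euclidean algorithm:
3240 = 2×1159 + 922
1159 = 1×922 + 237
922 = 3×237 + 211
237 = 1×211 + 26
211 = 8×26 + 3
26 = 8×3 + 2
3 = 1×2 + 1
2 = 2×1 + 0
Back-substitute:
1 = 3 − 2
1 = −26 + 9·3
1 = 9·211 − 73·26
1 = −73·237 + 82·211
1 = 82·922 − 319·237
1 = −319·1159 + 401·922
1 = 401·3240 − 1121·1159
So 1159·(-1121) ≡ 1 (mod 3240), hence d ≡ -1121 ≡ 2119 (mod 3240).

2119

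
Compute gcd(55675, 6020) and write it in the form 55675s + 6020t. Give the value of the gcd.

5

Apply Euclid's algorithm to 55675 and 6020:
55675 = 9·6020 + 1495
6020 = 4·1495 + 40
1495 = 37·40 + 15
40 = 2·15 + 10
15 = 1·10 + 5
10 = 2·5 + 0
gcd(55675, 6020) = 5.
Back-substituting:
5 = 15 − 10
5 = −40 + 3·15
5 = 3·1495 − 112·40
5 = −112·6020 + 451·1495
5 = 451·55675 − 4171·6020
So 5 = (451)·55675 + (-4171)·6020.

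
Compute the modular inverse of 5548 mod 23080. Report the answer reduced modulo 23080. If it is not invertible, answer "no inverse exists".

Euclidean algorithm on 23080, 5548:
23080 = 4*5548 + 888
5548 = 6*888 + 220
888 = 4*220 + 8
220 = 27*8 + 4
8 = 2*4 + 0
Since gcd = 4 > 1, 5548 is not a unit mod 23080.

no inverse exists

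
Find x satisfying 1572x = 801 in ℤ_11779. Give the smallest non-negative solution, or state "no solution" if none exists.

4294

First find gcd(1572, 11779):
11779 = 7*1572 + 775
1572 = 2*775 + 22
775 = 35*22 + 5
22 = 4*5 + 2
5 = 2*2 + 1
2 = 2*1 + 0
gcd = 1, so a unique solution mod 11779 exists.
Back-substitute for the Bézout coefficients:
1 = 5 − 2·2
1 = −2·22 + 9·5
1 = 9·775 − 317·22
1 = −317·1572 + 643·775
1 = 643·11779 − 4818·1572
So 1572·(-4818) ≡ 1 (mod 11779), giving 1572⁻¹ ≡ 6961.
x ≡ 1572⁻¹·801 ≡ 6961·801 ≡ 4294 (mod 11779).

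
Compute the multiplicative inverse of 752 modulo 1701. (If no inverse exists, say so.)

Apply the Euclidean algorithm to 1701 and 752:
1701 = 2*752 + 197
752 = 3*197 + 161
197 = 1*161 + 36
161 = 4*36 + 17
36 = 2*17 + 2
17 = 8*2 + 1
2 = 2*1 + 0
gcd = 1, so the inverse exists. Back-substitute:
1 = 17 − 8·2
1 = −8·36 + 17·17
1 = 17·161 − 76·36
1 = −76·197 + 93·161
1 = 93·752 − 355·197
1 = −355·1701 + 803·752
So 752·803 ≡ 1 (mod 1701).

803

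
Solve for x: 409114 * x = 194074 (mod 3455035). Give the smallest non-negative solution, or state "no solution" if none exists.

First find gcd(409114, 3455035):
3455035 = 8*409114 + 182123
409114 = 2*182123 + 44868
182123 = 4*44868 + 2651
44868 = 16*2651 + 2452
2651 = 1*2452 + 199
2452 = 12*199 + 64
199 = 3*64 + 7
64 = 9*7 + 1
7 = 7*1 + 0
gcd = 1, so a unique solution mod 3455035 exists.
Back-substitute for the Bézout coefficients:
1 = 64 − 9·7
1 = −9·199 + 28·64
1 = 28·2452 − 345·199
1 = −345·2651 + 373·2452
1 = 373·44868 − 6313·2651
1 = −6313·182123 + 25625·44868
1 = 25625·409114 − 57563·182123
1 = −57563·3455035 + 486129·409114
So 409114·(486129) ≡ 1 (mod 3455035), giving 409114⁻¹ ≡ 486129.
x ≡ 409114⁻¹·194074 ≡ 486129·194074 ≡ 1813836 (mod 3455035).

1813836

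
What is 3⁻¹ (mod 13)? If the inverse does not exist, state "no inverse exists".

gcd(13, 3) by repeated division:
13 = 4*3 + 1
3 = 3*1 + 0
Since gcd(3, 13) = 1, back-substitute to write 1 as a combination:
1 = 13 − 4·3
So 3·(-4) ≡ 1 (mod 13), and -4 ≡ 9 (mod 13).

9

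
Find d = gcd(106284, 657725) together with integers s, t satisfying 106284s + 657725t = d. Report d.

1

Euclidean algorithm:
657725 = 6·106284 + 20021
106284 = 5·20021 + 6179
20021 = 3·6179 + 1484
6179 = 4·1484 + 243
1484 = 6·243 + 26
243 = 9·26 + 9
26 = 2·9 + 8
9 = 1·8 + 1
8 = 8·1 + 0
gcd(106284, 657725) = 1.
Back-substituting:
1 = 9 − 8
1 = −26 + 3·9
1 = 3·243 − 28·26
1 = −28·1484 + 171·243
1 = 171·6179 − 712·1484
1 = −712·20021 + 2307·6179
1 = 2307·106284 − 12247·20021
1 = −12247·657725 + 75789·106284
So 1 = (-12247)·657725 + (75789)·106284.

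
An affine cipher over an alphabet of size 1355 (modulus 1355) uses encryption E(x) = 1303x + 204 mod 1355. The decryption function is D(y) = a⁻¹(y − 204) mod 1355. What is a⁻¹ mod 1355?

Run Euclid on (1355, 1303):
1355 = 1*1303 + 52
1303 = 25*52 + 3
52 = 17*3 + 1
3 = 3*1 + 0
The gcd is 1. Working backward:
1 = 52 − 17·3
1 = −17·1303 + 426·52
1 = 426·1355 − 443·1303
Hence 1303⁻¹ ≡ -443 ≡ 912 (mod 1355).

912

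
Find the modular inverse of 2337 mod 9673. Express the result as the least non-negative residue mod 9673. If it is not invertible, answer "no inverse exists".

5149

Run Euclid on (9673, 2337):
9673 = 4×2337 + 325
2337 = 7×325 + 62
325 = 5×62 + 15
62 = 4×15 + 2
15 = 7×2 + 1
2 = 2×1 + 0
Since gcd(2337, 9673) = 1, back-substitute to write 1 as a combination:
1 = 15 − 7·2
1 = −7·62 + 29·15
1 = 29·325 − 152·62
1 = −152·2337 + 1093·325
1 = 1093·9673 − 4524·2337
Hence 2337⁻¹ ≡ -4524 ≡ 5149 (mod 9673).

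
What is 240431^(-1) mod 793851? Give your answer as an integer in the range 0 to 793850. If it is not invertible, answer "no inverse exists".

gcd(793851, 240431) by repeated division:
793851 = 3×240431 + 72558
240431 = 3×72558 + 22757
72558 = 3×22757 + 4287
22757 = 5×4287 + 1322
4287 = 3×1322 + 321
1322 = 4×321 + 38
321 = 8×38 + 17
38 = 2×17 + 4
17 = 4×4 + 1
4 = 4×1 + 0
Since gcd(240431, 793851) = 1, back-substitute to write 1 as a combination:
1 = 17 − 4·4
1 = −4·38 + 9·17
1 = 9·321 − 76·38
1 = −76·1322 + 313·321
1 = 313·4287 − 1015·1322
1 = −1015·22757 + 5388·4287
1 = 5388·72558 − 17179·22757
1 = −17179·240431 + 56925·72558
1 = 56925·793851 − 187954·240431
Thus 240431·(-187954) ≡ 1 (mod 793851); reducing, -187954 mod 793851 = 605897.

605897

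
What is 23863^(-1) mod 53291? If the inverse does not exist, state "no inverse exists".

Compute gcd(23863, 53291):
53291 = 2*23863 + 5565
23863 = 4*5565 + 1603
5565 = 3*1603 + 756
1603 = 2*756 + 91
756 = 8*91 + 28
91 = 3*28 + 7
28 = 4*7 + 0
The gcd is 7, not 1, hence no inverse exists.

no inverse exists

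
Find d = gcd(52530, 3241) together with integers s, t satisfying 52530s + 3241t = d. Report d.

Euclidean algorithm:
52530 = 16*3241 + 674
3241 = 4*674 + 545
674 = 1*545 + 129
545 = 4*129 + 29
129 = 4*29 + 13
29 = 2*13 + 3
13 = 4*3 + 1
3 = 3*1 + 0
gcd(52530, 3241) = 1.
Express as a combination:
1 = 13 − 4·3
1 = −4·29 + 9·13
1 = 9·129 − 40·29
1 = −40·545 + 169·129
1 = 169·674 − 209·545
1 = −209·3241 + 1005·674
1 = 1005·52530 − 16289·3241
So 1 = (1005)·52530 + (-16289)·3241.

1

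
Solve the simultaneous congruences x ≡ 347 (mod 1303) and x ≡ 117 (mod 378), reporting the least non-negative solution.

138465

Write x = 347 + 1303·k. Then 1303·k ≡ 117 − 347 ≡ 148 (mod 378).
Need 1303⁻¹ mod 378. Extended Euclid on (378, 169):
378 = 2×169 + 40
169 = 4×40 + 9
40 = 4×9 + 4
9 = 2×4 + 1
4 = 4×1 + 0
Back-substitute:
1 = 9 − 2·4
1 = −2·40 + 9·9
1 = 9·169 − 38·40
1 = −38·378 + 85·169
1303⁻¹ ≡ 85 (mod 378), so k ≡ 85·148 ≡ 106 (mod 378).
x = 347 + 1303·106 = 138465.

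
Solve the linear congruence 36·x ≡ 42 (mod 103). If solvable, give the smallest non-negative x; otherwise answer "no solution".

87

First find gcd(36, 103):
103 = 2·36 + 31
36 = 1·31 + 5
31 = 6·5 + 1
5 = 5·1 + 0
gcd = 1, so a unique solution mod 103 exists.
Back-substitute for the Bézout coefficients:
1 = 31 − 6·5
1 = −6·36 + 7·31
1 = 7·103 − 20·36
So 36·(-20) ≡ 1 (mod 103), giving 36⁻¹ ≡ 83.
x ≡ 36⁻¹·42 ≡ 83·42 ≡ 87 (mod 103).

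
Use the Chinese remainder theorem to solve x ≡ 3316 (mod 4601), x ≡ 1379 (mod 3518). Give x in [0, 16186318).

8887847

Write x = 3316 + 4601·k. Then 4601·k ≡ 1379 − 3316 ≡ 1581 (mod 3518).
Need 4601⁻¹ mod 3518. Extended Euclid on (3518, 1083):
3518 = 3*1083 + 269
1083 = 4*269 + 7
269 = 38*7 + 3
7 = 2*3 + 1
3 = 3*1 + 0
Back-substitute:
1 = 7 − 2·3
1 = −2·269 + 77·7
1 = 77·1083 − 310·269
1 = −310·3518 + 1007·1083
4601⁻¹ ≡ 1007 (mod 3518), so k ≡ 1007·1581 ≡ 1931 (mod 3518).
x = 3316 + 4601·1931 = 8887847.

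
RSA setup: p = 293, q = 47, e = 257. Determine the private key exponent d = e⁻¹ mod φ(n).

φ(n) = (p−1)(q−1) = 292·46 = 13432.
Need d with 257·d ≡ 1 (mod 13432). Apply the extended Euclidean algorithm:
13432 = 52×257 + 68
257 = 3×68 + 53
68 = 1×53 + 15
53 = 3×15 + 8
15 = 1×8 + 7
8 = 1×7 + 1
7 = 7×1 + 0
Back-substitute:
1 = 8 − 7
1 = −15 + 2·8
1 = 2·53 − 7·15
1 = −7·68 + 9·53
1 = 9·257 − 34·68
1 = −34·13432 + 1777·257
So 257·1777 ≡ 1 (mod 13432), hence d = 1777.

1777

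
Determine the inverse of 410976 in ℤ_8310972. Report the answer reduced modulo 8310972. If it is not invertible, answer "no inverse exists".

Compute gcd(410976, 8310972):
8310972 = 20×410976 + 91452
410976 = 4×91452 + 45168
91452 = 2×45168 + 1116
45168 = 40×1116 + 528
1116 = 2×528 + 60
528 = 8×60 + 48
60 = 1×48 + 12
48 = 4×12 + 0
The gcd is 12, not 1, hence no inverse exists.

no inverse exists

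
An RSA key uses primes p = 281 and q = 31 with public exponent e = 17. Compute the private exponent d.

3953

φ(n) = (p−1)(q−1) = 280·30 = 8400.
Need d with 17·d ≡ 1 (mod 8400). Apply the extended Euclidean algorithm:
8400 = 494·17 + 2
17 = 8·2 + 1
2 = 2·1 + 0
Back-substitute:
1 = 17 − 8·2
1 = −8·8400 + 3953·17
So 17·3953 ≡ 1 (mod 8400), hence d = 3953.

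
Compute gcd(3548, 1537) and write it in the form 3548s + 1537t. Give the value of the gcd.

1

Repeated division:
3548 = 2·1537 + 474
1537 = 3·474 + 115
474 = 4·115 + 14
115 = 8·14 + 3
14 = 4·3 + 2
3 = 1·2 + 1
2 = 2·1 + 0
gcd(3548, 1537) = 1.
Express as a combination:
1 = 3 − 2
1 = −14 + 5·3
1 = 5·115 − 41·14
1 = −41·474 + 169·115
1 = 169·1537 − 548·474
1 = −548·3548 + 1265·1537
So 1 = (-548)·3548 + (1265)·1537.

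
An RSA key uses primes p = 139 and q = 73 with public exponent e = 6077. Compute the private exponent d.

φ(n) = (p−1)(q−1) = 138·72 = 9936.
Need d with 6077·d ≡ 1 (mod 9936). Apply the extended Euclidean algorithm:
9936 = 1·6077 + 3859
6077 = 1·3859 + 2218
3859 = 1·2218 + 1641
2218 = 1·1641 + 577
1641 = 2·577 + 487
577 = 1·487 + 90
487 = 5·90 + 37
90 = 2·37 + 16
37 = 2·16 + 5
16 = 3·5 + 1
5 = 5·1 + 0
Back-substitute:
1 = 16 − 3·5
1 = −3·37 + 7·16
1 = 7·90 − 17·37
1 = −17·487 + 92·90
1 = 92·577 − 109·487
1 = −109·1641 + 310·577
1 = 310·2218 − 419·1641
1 = −419·3859 + 729·2218
1 = 729·6077 − 1148·3859
1 = −1148·9936 + 1877·6077
So 6077·1877 ≡ 1 (mod 9936), hence d = 1877.

1877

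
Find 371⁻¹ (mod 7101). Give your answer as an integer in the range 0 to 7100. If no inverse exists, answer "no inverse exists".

gcd(7101, 371) by repeated division:
7101 = 19·371 + 52
371 = 7·52 + 7
52 = 7·7 + 3
7 = 2·3 + 1
3 = 3·1 + 0
The gcd is 1. Working backward:
1 = 7 − 2·3
1 = −2·52 + 15·7
1 = 15·371 − 107·52
1 = −107·7101 + 2048·371
So 371·2048 ≡ 1 (mod 7101).

2048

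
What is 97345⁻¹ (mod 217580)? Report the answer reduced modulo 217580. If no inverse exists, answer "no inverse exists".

Euclidean algorithm on 217580, 97345:
217580 = 2×97345 + 22890
97345 = 4×22890 + 5785
22890 = 3×5785 + 5535
5785 = 1×5535 + 250
5535 = 22×250 + 35
250 = 7×35 + 5
35 = 7×5 + 0
The gcd is 5, not 1, hence no inverse exists.

no inverse exists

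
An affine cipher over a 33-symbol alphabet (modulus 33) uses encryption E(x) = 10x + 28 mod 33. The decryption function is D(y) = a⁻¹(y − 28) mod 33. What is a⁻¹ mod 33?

10

Apply the Euclidean algorithm to 33 and 10:
33 = 3·10 + 3
10 = 3·3 + 1
3 = 3·1 + 0
Since gcd(10, 33) = 1, back-substitute to write 1 as a combination:
1 = 10 − 3·3
1 = −3·33 + 10·10
So 10·10 ≡ 1 (mod 33).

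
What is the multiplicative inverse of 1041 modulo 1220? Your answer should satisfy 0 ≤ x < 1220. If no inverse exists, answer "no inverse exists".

Apply the Euclidean algorithm to 1220 and 1041:
1220 = 1*1041 + 179
1041 = 5*179 + 146
179 = 1*146 + 33
146 = 4*33 + 14
33 = 2*14 + 5
14 = 2*5 + 4
5 = 1*4 + 1
4 = 4*1 + 0
Since gcd(1041, 1220) = 1, back-substitute to write 1 as a combination:
1 = 5 − 4
1 = −14 + 3·5
1 = 3·33 − 7·14
1 = −7·146 + 31·33
1 = 31·179 − 38·146
1 = −38·1041 + 221·179
1 = 221·1220 − 259·1041
Thus 1041·(-259) ≡ 1 (mod 1220); reducing, -259 mod 1220 = 961.

961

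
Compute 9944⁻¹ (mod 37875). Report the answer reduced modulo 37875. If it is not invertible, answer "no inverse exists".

9404

Extended Euclidean algorithm:
37875 = 3×9944 + 8043
9944 = 1×8043 + 1901
8043 = 4×1901 + 439
1901 = 4×439 + 145
439 = 3×145 + 4
145 = 36×4 + 1
4 = 4×1 + 0
The gcd is 1. Working backward:
1 = 145 − 36·4
1 = −36·439 + 109·145
1 = 109·1901 − 472·439
1 = −472·8043 + 1997·1901
1 = 1997·9944 − 2469·8043
1 = −2469·37875 + 9404·9944
So 9944·9404 ≡ 1 (mod 37875).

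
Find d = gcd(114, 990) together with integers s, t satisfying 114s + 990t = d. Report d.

6

Repeated division:
990 = 8·114 + 78
114 = 1·78 + 36
78 = 2·36 + 6
36 = 6·6 + 0
gcd(114, 990) = 6.
Express as a combination:
6 = 78 − 2·36
6 = −2·114 + 3·78
6 = 3·990 − 26·114
So 6 = (3)·990 + (-26)·114.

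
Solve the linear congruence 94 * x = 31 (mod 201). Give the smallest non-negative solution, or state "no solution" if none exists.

First find gcd(94, 201):
201 = 2·94 + 13
94 = 7·13 + 3
13 = 4·3 + 1
3 = 3·1 + 0
gcd = 1, so a unique solution mod 201 exists.
Back-substitute for the Bézout coefficients:
1 = 13 − 4·3
1 = −4·94 + 29·13
1 = 29·201 − 62·94
So 94·(-62) ≡ 1 (mod 201), giving 94⁻¹ ≡ 139.
x ≡ 94⁻¹·31 ≡ 139·31 ≡ 88 (mod 201).

88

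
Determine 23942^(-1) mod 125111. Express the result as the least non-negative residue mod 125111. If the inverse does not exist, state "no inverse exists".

73686

Extended Euclidean algorithm:
125111 = 5*23942 + 5401
23942 = 4*5401 + 2338
5401 = 2*2338 + 725
2338 = 3*725 + 163
725 = 4*163 + 73
163 = 2*73 + 17
73 = 4*17 + 5
17 = 3*5 + 2
5 = 2*2 + 1
2 = 2*1 + 0
gcd = 1, so the inverse exists. Back-substitute:
1 = 5 − 2·2
1 = −2·17 + 7·5
1 = 7·73 − 30·17
1 = −30·163 + 67·73
1 = 67·725 − 298·163
1 = −298·2338 + 961·725
1 = 961·5401 − 2220·2338
1 = −2220·23942 + 9841·5401
1 = 9841·125111 − 51425·23942
Hence 23942⁻¹ ≡ -51425 ≡ 73686 (mod 125111).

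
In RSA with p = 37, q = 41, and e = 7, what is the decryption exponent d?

823

φ(n) = (p−1)(q−1) = 36·40 = 1440.
Need d with 7·d ≡ 1 (mod 1440). Apply the extended Euclidean algorithm:
1440 = 205*7 + 5
7 = 1*5 + 2
5 = 2*2 + 1
2 = 2*1 + 0
Back-substitute:
1 = 5 − 2·2
1 = −2·7 + 3·5
1 = 3·1440 − 617·7
So 7·(-617) ≡ 1 (mod 1440), hence d ≡ -617 ≡ 823 (mod 1440).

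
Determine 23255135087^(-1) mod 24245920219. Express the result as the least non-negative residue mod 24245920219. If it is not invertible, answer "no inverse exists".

Run Euclid on (24245920219, 23255135087):
24245920219 = 1×23255135087 + 990785132
23255135087 = 23×990785132 + 467077051
990785132 = 2×467077051 + 56631030
467077051 = 8×56631030 + 14028811
56631030 = 4×14028811 + 515786
14028811 = 27×515786 + 102589
515786 = 5×102589 + 2841
102589 = 36×2841 + 313
2841 = 9×313 + 24
313 = 13×24 + 1
24 = 24×1 + 0
The gcd is 1. Working backward:
1 = 313 − 13·24
1 = −13·2841 + 118·313
1 = 118·102589 − 4261·2841
1 = −4261·515786 + 21423·102589
1 = 21423·14028811 − 582682·515786
1 = −582682·56631030 + 2352151·14028811
1 = 2352151·467077051 − 19399890·56631030
1 = −19399890·990785132 + 41151931·467077051
1 = 41151931·23255135087 − 965894303·990785132
1 = −965894303·24245920219 + 1007046234·23255135087
So 23255135087·1007046234 ≡ 1 (mod 24245920219).

1007046234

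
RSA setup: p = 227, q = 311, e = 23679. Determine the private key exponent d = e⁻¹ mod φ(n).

51559

φ(n) = (p−1)(q−1) = 226·310 = 70060.
Need d with 23679·d ≡ 1 (mod 70060). Apply the extended Euclidean algorithm:
70060 = 2×23679 + 22702
23679 = 1×22702 + 977
22702 = 23×977 + 231
977 = 4×231 + 53
231 = 4×53 + 19
53 = 2×19 + 15
19 = 1×15 + 4
15 = 3×4 + 3
4 = 1×3 + 1
3 = 3×1 + 0
Back-substitute:
1 = 4 − 3
1 = −15 + 4·4
1 = 4·19 − 5·15
1 = −5·53 + 14·19
1 = 14·231 − 61·53
1 = −61·977 + 258·231
1 = 258·22702 − 5995·977
1 = −5995·23679 + 6253·22702
1 = 6253·70060 − 18501·23679
So 23679·(-18501) ≡ 1 (mod 70060), hence d ≡ -18501 ≡ 51559 (mod 70060).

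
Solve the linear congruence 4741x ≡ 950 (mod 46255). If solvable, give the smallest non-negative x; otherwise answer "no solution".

gcd(4741, 46255):
46255 = 9*4741 + 3586
4741 = 1*3586 + 1155
3586 = 3*1155 + 121
1155 = 9*121 + 66
121 = 1*66 + 55
66 = 1*55 + 11
55 = 5*11 + 0
gcd = 11, but 11 ∤ 950, so the congruence has no solution.

no solution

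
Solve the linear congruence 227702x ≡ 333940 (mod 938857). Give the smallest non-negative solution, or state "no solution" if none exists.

First find gcd(227702, 938857):
938857 = 4×227702 + 28049
227702 = 8×28049 + 3310
28049 = 8×3310 + 1569
3310 = 2×1569 + 172
1569 = 9×172 + 21
172 = 8×21 + 4
21 = 5×4 + 1
4 = 4×1 + 0
gcd = 1, so a unique solution mod 938857 exists.
Back-substitute for the Bézout coefficients:
1 = 21 − 5·4
1 = −5·172 + 41·21
1 = 41·1569 − 374·172
1 = −374·3310 + 789·1569
1 = 789·28049 − 6686·3310
1 = −6686·227702 + 54277·28049
1 = 54277·938857 − 223794·227702
So 227702·(-223794) ≡ 1 (mod 938857), giving 227702⁻¹ ≡ 715063.
x ≡ 227702⁻¹·333940 ≡ 715063·333940 ≡ 187697 (mod 938857).

187697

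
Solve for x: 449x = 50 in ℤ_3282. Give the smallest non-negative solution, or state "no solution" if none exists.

First find gcd(449, 3282):
3282 = 7×449 + 139
449 = 3×139 + 32
139 = 4×32 + 11
32 = 2×11 + 10
11 = 1×10 + 1
10 = 10×1 + 0
gcd = 1, so a unique solution mod 3282 exists.
Back-substitute for the Bézout coefficients:
1 = 11 − 10
1 = −32 + 3·11
1 = 3·139 − 13·32
1 = −13·449 + 42·139
1 = 42·3282 − 307·449
So 449·(-307) ≡ 1 (mod 3282), giving 449⁻¹ ≡ 2975.
x ≡ 449⁻¹·50 ≡ 2975·50 ≡ 1060 (mod 3282).

1060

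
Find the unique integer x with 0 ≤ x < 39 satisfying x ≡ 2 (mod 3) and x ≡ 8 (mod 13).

Write x = 2 + 3·k. Then 3·k ≡ 8 − 2 ≡ 6 (mod 13).
Need 3⁻¹ mod 13. Extended Euclid on (13, 3):
13 = 4*3 + 1
3 = 3*1 + 0
Back-substitute:
1 = 13 − 4·3
3⁻¹ ≡ 9 (mod 13), so k ≡ 9·6 ≡ 2 (mod 13).
x = 2 + 3·2 = 8.

8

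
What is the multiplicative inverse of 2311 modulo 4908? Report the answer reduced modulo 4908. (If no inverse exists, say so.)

3415

gcd(4908, 2311) by repeated division:
4908 = 2×2311 + 286
2311 = 8×286 + 23
286 = 12×23 + 10
23 = 2×10 + 3
10 = 3×3 + 1
3 = 3×1 + 0
Since gcd(2311, 4908) = 1, back-substitute to write 1 as a combination:
1 = 10 − 3·3
1 = −3·23 + 7·10
1 = 7·286 − 87·23
1 = −87·2311 + 703·286
1 = 703·4908 − 1493·2311
Hence 2311⁻¹ ≡ -1493 ≡ 3415 (mod 4908).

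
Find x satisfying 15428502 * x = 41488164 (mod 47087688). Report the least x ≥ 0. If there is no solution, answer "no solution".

4947098

First find gcd(15428502, 47087688):
47087688 = 3×15428502 + 802182
15428502 = 19×802182 + 187044
802182 = 4×187044 + 54006
187044 = 3×54006 + 25026
54006 = 2×25026 + 3954
25026 = 6×3954 + 1302
3954 = 3×1302 + 48
1302 = 27×48 + 6
48 = 8×6 + 0
gcd = 6 and 6 | 41488164, so solutions exist. Divide through by 6: 2571417x ≡ 6914694 (mod 7847948).
Now find 2571417⁻¹ mod 7847948:
7847948 = 3*2571417 + 133697
2571417 = 19*133697 + 31174
133697 = 4*31174 + 9001
31174 = 3*9001 + 4171
9001 = 2*4171 + 659
4171 = 6*659 + 217
659 = 3*217 + 8
217 = 27*8 + 1
8 = 8*1 + 0
Back-substitute:
1 = 217 − 27·8
1 = −27·659 + 82·217
1 = 82·4171 − 519·659
1 = −519·9001 + 1120·4171
1 = 1120·31174 − 3879·9001
1 = −3879·133697 + 16636·31174
1 = 16636·2571417 − 319963·133697
1 = −319963·7847948 + 976525·2571417
So 2571417⁻¹ ≡ 976525 (mod 7847948).
Then x ≡ 976525·6914694 ≡ 4947098 (mod 7847948); the smallest non-negative solution is x = 4947098.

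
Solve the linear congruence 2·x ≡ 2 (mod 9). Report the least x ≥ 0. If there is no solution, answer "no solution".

First find gcd(2, 9):
9 = 4·2 + 1
2 = 2·1 + 0
gcd = 1, so a unique solution mod 9 exists.
Back-substitute for the Bézout coefficients:
1 = 9 − 4·2
So 2·(-4) ≡ 1 (mod 9), giving 2⁻¹ ≡ 5.
x ≡ 2⁻¹·2 ≡ 5·2 ≡ 1 (mod 9).

1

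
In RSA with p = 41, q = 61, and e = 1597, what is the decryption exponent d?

φ(n) = (p−1)(q−1) = 40·60 = 2400.
Need d with 1597·d ≡ 1 (mod 2400). Apply the extended Euclidean algorithm:
2400 = 1·1597 + 803
1597 = 1·803 + 794
803 = 1·794 + 9
794 = 88·9 + 2
9 = 4·2 + 1
2 = 2·1 + 0
Back-substitute:
1 = 9 − 4·2
1 = −4·794 + 353·9
1 = 353·803 − 357·794
1 = −357·1597 + 710·803
1 = 710·2400 − 1067·1597
So 1597·(-1067) ≡ 1 (mod 2400), hence d ≡ -1067 ≡ 1333 (mod 2400).

1333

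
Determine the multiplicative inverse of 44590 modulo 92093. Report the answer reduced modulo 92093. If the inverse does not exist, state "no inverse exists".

27062

Extended Euclidean algorithm:
92093 = 2×44590 + 2913
44590 = 15×2913 + 895
2913 = 3×895 + 228
895 = 3×228 + 211
228 = 1×211 + 17
211 = 12×17 + 7
17 = 2×7 + 3
7 = 2×3 + 1
3 = 3×1 + 0
gcd = 1, so the inverse exists. Back-substitute:
1 = 7 − 2·3
1 = −2·17 + 5·7
1 = 5·211 − 62·17
1 = −62·228 + 67·211
1 = 67·895 − 263·228
1 = −263·2913 + 856·895
1 = 856·44590 − 13103·2913
1 = −13103·92093 + 27062·44590
So 44590·27062 ≡ 1 (mod 92093).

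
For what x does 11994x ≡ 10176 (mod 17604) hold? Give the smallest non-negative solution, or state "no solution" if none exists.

1768

First find gcd(11994, 17604):
17604 = 1·11994 + 5610
11994 = 2·5610 + 774
5610 = 7·774 + 192
774 = 4·192 + 6
192 = 32·6 + 0
gcd = 6 and 6 | 10176, so solutions exist. Divide through by 6: 1999x ≡ 1696 (mod 2934).
Now find 1999⁻¹ mod 2934:
2934 = 1·1999 + 935
1999 = 2·935 + 129
935 = 7·129 + 32
129 = 4·32 + 1
32 = 32·1 + 0
Back-substitute:
1 = 129 − 4·32
1 = −4·935 + 29·129
1 = 29·1999 − 62·935
1 = −62·2934 + 91·1999
So 1999⁻¹ ≡ 91 (mod 2934).
Then x ≡ 91·1696 ≡ 1768 (mod 2934); the smallest non-negative solution is x = 1768.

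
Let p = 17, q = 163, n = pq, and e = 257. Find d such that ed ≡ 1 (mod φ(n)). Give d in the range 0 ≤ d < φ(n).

φ(n) = (p−1)(q−1) = 16·162 = 2592.
Need d with 257·d ≡ 1 (mod 2592). Apply the extended Euclidean algorithm:
2592 = 10×257 + 22
257 = 11×22 + 15
22 = 1×15 + 7
15 = 2×7 + 1
7 = 7×1 + 0
Back-substitute:
1 = 15 − 2·7
1 = −2·22 + 3·15
1 = 3·257 − 35·22
1 = −35·2592 + 353·257
So 257·353 ≡ 1 (mod 2592), hence d = 353.

353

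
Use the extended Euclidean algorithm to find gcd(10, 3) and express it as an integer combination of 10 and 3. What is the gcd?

Apply Euclid's algorithm to 10 and 3:
10 = 3*3 + 1
3 = 3*1 + 0
gcd(10, 3) = 1.
Back-substituting:
1 = 10 − 3·3
So 1 = (1)·10 + (-3)·3.

1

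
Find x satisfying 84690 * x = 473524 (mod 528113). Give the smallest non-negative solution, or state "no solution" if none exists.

135211

First find gcd(84690, 528113):
528113 = 6·84690 + 19973
84690 = 4·19973 + 4798
19973 = 4·4798 + 781
4798 = 6·781 + 112
781 = 6·112 + 109
112 = 1·109 + 3
109 = 36·3 + 1
3 = 3·1 + 0
gcd = 1, so a unique solution mod 528113 exists.
Back-substitute for the Bézout coefficients:
1 = 109 − 36·3
1 = −36·112 + 37·109
1 = 37·781 − 258·112
1 = −258·4798 + 1585·781
1 = 1585·19973 − 6598·4798
1 = −6598·84690 + 27977·19973
1 = 27977·528113 − 174460·84690
So 84690·(-174460) ≡ 1 (mod 528113), giving 84690⁻¹ ≡ 353653.
x ≡ 84690⁻¹·473524 ≡ 353653·473524 ≡ 135211 (mod 528113).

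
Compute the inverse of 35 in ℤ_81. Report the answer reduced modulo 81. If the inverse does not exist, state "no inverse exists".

44

Apply the Euclidean algorithm to 81 and 35:
81 = 2×35 + 11
35 = 3×11 + 2
11 = 5×2 + 1
2 = 2×1 + 0
The gcd is 1. Working backward:
1 = 11 − 5·2
1 = −5·35 + 16·11
1 = 16·81 − 37·35
Thus 35·(-37) ≡ 1 (mod 81); reducing, -37 mod 81 = 44.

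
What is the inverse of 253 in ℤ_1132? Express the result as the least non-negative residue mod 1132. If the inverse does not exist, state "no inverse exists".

Extended Euclidean algorithm:
1132 = 4×253 + 120
253 = 2×120 + 13
120 = 9×13 + 3
13 = 4×3 + 1
3 = 3×1 + 0
Since gcd(253, 1132) = 1, back-substitute to write 1 as a combination:
1 = 13 − 4·3
1 = −4·120 + 37·13
1 = 37·253 − 78·120
1 = −78·1132 + 349·253
So 253·349 ≡ 1 (mod 1132).

349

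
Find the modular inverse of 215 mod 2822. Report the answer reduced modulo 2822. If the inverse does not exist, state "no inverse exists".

gcd(2822, 215) by repeated division:
2822 = 13*215 + 27
215 = 7*27 + 26
27 = 1*26 + 1
26 = 26*1 + 0
Since gcd(215, 2822) = 1, back-substitute to write 1 as a combination:
1 = 27 − 26
1 = −215 + 8·27
1 = 8·2822 − 105·215
So 215·(-105) ≡ 1 (mod 2822), and -105 ≡ 2717 (mod 2822).

2717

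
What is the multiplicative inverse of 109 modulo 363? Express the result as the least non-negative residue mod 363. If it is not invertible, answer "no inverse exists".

10

Apply the Euclidean algorithm to 363 and 109:
363 = 3*109 + 36
109 = 3*36 + 1
36 = 36*1 + 0
The gcd is 1. Working backward:
1 = 109 − 3·36
1 = −3·363 + 10·109
So 109·10 ≡ 1 (mod 363).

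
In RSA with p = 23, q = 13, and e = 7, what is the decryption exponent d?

151

φ(n) = (p−1)(q−1) = 22·12 = 264.
Need d with 7·d ≡ 1 (mod 264). Apply the extended Euclidean algorithm:
264 = 37·7 + 5
7 = 1·5 + 2
5 = 2·2 + 1
2 = 2·1 + 0
Back-substitute:
1 = 5 − 2·2
1 = −2·7 + 3·5
1 = 3·264 − 113·7
So 7·(-113) ≡ 1 (mod 264), hence d ≡ -113 ≡ 151 (mod 264).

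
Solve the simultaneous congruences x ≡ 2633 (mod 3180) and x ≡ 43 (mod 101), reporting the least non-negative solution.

247493

Write x = 2633 + 3180·k. Then 3180·k ≡ 43 − 2633 ≡ 36 (mod 101).
Need 3180⁻¹ mod 101. Extended Euclid on (101, 49):
101 = 2×49 + 3
49 = 16×3 + 1
3 = 3×1 + 0
Back-substitute:
1 = 49 − 16·3
1 = −16·101 + 33·49
3180⁻¹ ≡ 33 (mod 101), so k ≡ 33·36 ≡ 77 (mod 101).
x = 2633 + 3180·77 = 247493.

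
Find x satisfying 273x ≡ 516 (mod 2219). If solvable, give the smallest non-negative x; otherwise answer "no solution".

gcd(273, 2219):
2219 = 8×273 + 35
273 = 7×35 + 28
35 = 1×28 + 7
28 = 4×7 + 0
gcd = 7, but 7 ∤ 516, so the congruence has no solution.

no solution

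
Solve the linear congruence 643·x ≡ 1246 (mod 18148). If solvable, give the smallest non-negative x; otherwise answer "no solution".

First find gcd(643, 18148):
18148 = 28*643 + 144
643 = 4*144 + 67
144 = 2*67 + 10
67 = 6*10 + 7
10 = 1*7 + 3
7 = 2*3 + 1
3 = 3*1 + 0
gcd = 1, so a unique solution mod 18148 exists.
Back-substitute for the Bézout coefficients:
1 = 7 − 2·3
1 = −2·10 + 3·7
1 = 3·67 − 20·10
1 = −20·144 + 43·67
1 = 43·643 − 192·144
1 = −192·18148 + 5419·643
So 643·(5419) ≡ 1 (mod 18148), giving 643⁻¹ ≡ 5419.
x ≡ 643⁻¹·1246 ≡ 5419·1246 ≡ 1018 (mod 18148).

1018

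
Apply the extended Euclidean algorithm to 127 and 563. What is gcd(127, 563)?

Repeated division:
563 = 4×127 + 55
127 = 2×55 + 17
55 = 3×17 + 4
17 = 4×4 + 1
4 = 4×1 + 0
gcd(127, 563) = 1.
Back-substituting:
1 = 17 − 4·4
1 = −4·55 + 13·17
1 = 13·127 − 30·55
1 = −30·563 + 133·127
So 1 = (-30)·563 + (133)·127.

1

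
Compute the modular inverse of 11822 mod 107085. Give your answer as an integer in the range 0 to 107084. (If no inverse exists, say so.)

34448

Run Euclid on (107085, 11822):
107085 = 9×11822 + 687
11822 = 17×687 + 143
687 = 4×143 + 115
143 = 1×115 + 28
115 = 4×28 + 3
28 = 9×3 + 1
3 = 3×1 + 0
gcd = 1, so the inverse exists. Back-substitute:
1 = 28 − 9·3
1 = −9·115 + 37·28
1 = 37·143 − 46·115
1 = −46·687 + 221·143
1 = 221·11822 − 3803·687
1 = −3803·107085 + 34448·11822
So 11822·34448 ≡ 1 (mod 107085).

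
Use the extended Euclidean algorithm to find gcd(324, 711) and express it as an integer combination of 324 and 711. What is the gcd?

9

Apply Euclid's algorithm to 711 and 324:
711 = 2×324 + 63
324 = 5×63 + 9
63 = 7×9 + 0
gcd(324, 711) = 9.
Working backward:
9 = 324 − 5·63
9 = −5·711 + 11·324
So 9 = (-5)·711 + (11)·324.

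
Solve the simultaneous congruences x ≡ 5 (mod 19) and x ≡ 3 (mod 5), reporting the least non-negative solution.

Write x = 5 + 19·k. Then 19·k ≡ 3 − 5 ≡ 3 (mod 5).
Need 19⁻¹ mod 5. Extended Euclid on (5, 4):
5 = 1*4 + 1
4 = 4*1 + 0
Back-substitute:
1 = 5 − 4
19⁻¹ ≡ 4 (mod 5), so k ≡ 4·3 ≡ 2 (mod 5).
x = 5 + 19·2 = 43.

43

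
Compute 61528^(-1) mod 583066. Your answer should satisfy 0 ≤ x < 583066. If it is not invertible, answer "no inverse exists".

Compute gcd(61528, 583066):
583066 = 9*61528 + 29314
61528 = 2*29314 + 2900
29314 = 10*2900 + 314
2900 = 9*314 + 74
314 = 4*74 + 18
74 = 4*18 + 2
18 = 9*2 + 0
The gcd is 2, not 1, hence no inverse exists.

no inverse exists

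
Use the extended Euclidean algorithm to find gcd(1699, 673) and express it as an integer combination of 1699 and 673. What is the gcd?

Apply Euclid's algorithm to 1699 and 673:
1699 = 2·673 + 353
673 = 1·353 + 320
353 = 1·320 + 33
320 = 9·33 + 23
33 = 1·23 + 10
23 = 2·10 + 3
10 = 3·3 + 1
3 = 3·1 + 0
gcd(1699, 673) = 1.
Back-substituting:
1 = 10 − 3·3
1 = −3·23 + 7·10
1 = 7·33 − 10·23
1 = −10·320 + 97·33
1 = 97·353 − 107·320
1 = −107·673 + 204·353
1 = 204·1699 − 515·673
So 1 = (204)·1699 + (-515)·673.

1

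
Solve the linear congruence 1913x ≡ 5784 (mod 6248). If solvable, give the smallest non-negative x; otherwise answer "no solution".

First find gcd(1913, 6248):
6248 = 3*1913 + 509
1913 = 3*509 + 386
509 = 1*386 + 123
386 = 3*123 + 17
123 = 7*17 + 4
17 = 4*4 + 1
4 = 4*1 + 0
gcd = 1, so a unique solution mod 6248 exists.
Back-substitute for the Bézout coefficients:
1 = 17 − 4·4
1 = −4·123 + 29·17
1 = 29·386 − 91·123
1 = −91·509 + 120·386
1 = 120·1913 − 451·509
1 = −451·6248 + 1473·1913
So 1913·(1473) ≡ 1 (mod 6248), giving 1913⁻¹ ≡ 1473.
x ≡ 1913⁻¹·5784 ≡ 1473·5784 ≡ 3808 (mod 6248).

3808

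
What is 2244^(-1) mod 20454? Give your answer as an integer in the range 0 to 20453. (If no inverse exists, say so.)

Compute gcd(2244, 20454):
20454 = 9×2244 + 258
2244 = 8×258 + 180
258 = 1×180 + 78
180 = 2×78 + 24
78 = 3×24 + 6
24 = 4×6 + 0
Since gcd = 6 > 1, 2244 is not a unit mod 20454.

no inverse exists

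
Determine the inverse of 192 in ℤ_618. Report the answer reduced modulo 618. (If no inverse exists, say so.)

no inverse exists

Euclidean algorithm on 618, 192:
618 = 3*192 + 42
192 = 4*42 + 24
42 = 1*24 + 18
24 = 1*18 + 6
18 = 3*6 + 0
gcd(192, 618) = 6 ≠ 1, so 192 has no multiplicative inverse modulo 618.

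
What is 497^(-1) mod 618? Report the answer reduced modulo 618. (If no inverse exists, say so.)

Apply the Euclidean algorithm to 618 and 497:
618 = 1*497 + 121
497 = 4*121 + 13
121 = 9*13 + 4
13 = 3*4 + 1
4 = 4*1 + 0
The gcd is 1. Working backward:
1 = 13 − 3·4
1 = −3·121 + 28·13
1 = 28·497 − 115·121
1 = −115·618 + 143·497
So 497·143 ≡ 1 (mod 618).

143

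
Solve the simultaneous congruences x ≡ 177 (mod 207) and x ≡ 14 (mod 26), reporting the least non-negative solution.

Write x = 177 + 207·k. Then 207·k ≡ 14 − 177 ≡ 19 (mod 26).
Need 207⁻¹ mod 26. Extended Euclid on (26, 25):
26 = 1·25 + 1
25 = 25·1 + 0
Back-substitute:
1 = 26 − 25
207⁻¹ ≡ 25 (mod 26), so k ≡ 25·19 ≡ 7 (mod 26).
x = 177 + 207·7 = 1626.

1626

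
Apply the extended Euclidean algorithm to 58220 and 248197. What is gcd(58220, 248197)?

1

Euclidean algorithm:
248197 = 4×58220 + 15317
58220 = 3×15317 + 12269
15317 = 1×12269 + 3048
12269 = 4×3048 + 77
3048 = 39×77 + 45
77 = 1×45 + 32
45 = 1×32 + 13
32 = 2×13 + 6
13 = 2×6 + 1
6 = 6×1 + 0
gcd(58220, 248197) = 1.
Back-substituting:
1 = 13 − 2·6
1 = −2·32 + 5·13
1 = 5·45 − 7·32
1 = −7·77 + 12·45
1 = 12·3048 − 475·77
1 = −475·12269 + 1912·3048
1 = 1912·15317 − 2387·12269
1 = −2387·58220 + 9073·15317
1 = 9073·248197 − 38679·58220
So 1 = (9073)·248197 + (-38679)·58220.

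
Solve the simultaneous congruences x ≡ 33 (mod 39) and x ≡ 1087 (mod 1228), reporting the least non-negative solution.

3543

Write x = 33 + 39·k. Then 39·k ≡ 1087 − 33 ≡ 1054 (mod 1228).
Need 39⁻¹ mod 1228. Extended Euclid on (1228, 39):
1228 = 31*39 + 19
39 = 2*19 + 1
19 = 19*1 + 0
Back-substitute:
1 = 39 − 2·19
1 = −2·1228 + 63·39
39⁻¹ ≡ 63 (mod 1228), so k ≡ 63·1054 ≡ 90 (mod 1228).
x = 33 + 39·90 = 3543.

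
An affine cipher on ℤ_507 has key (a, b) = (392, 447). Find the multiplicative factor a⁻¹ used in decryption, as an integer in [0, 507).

410

Apply the Euclidean algorithm to 507 and 392:
507 = 1*392 + 115
392 = 3*115 + 47
115 = 2*47 + 21
47 = 2*21 + 5
21 = 4*5 + 1
5 = 5*1 + 0
Since gcd(392, 507) = 1, back-substitute to write 1 as a combination:
1 = 21 − 4·5
1 = −4·47 + 9·21
1 = 9·115 − 22·47
1 = −22·392 + 75·115
1 = 75·507 − 97·392
Thus 392·(-97) ≡ 1 (mod 507); reducing, -97 mod 507 = 410.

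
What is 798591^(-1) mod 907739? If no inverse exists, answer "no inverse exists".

gcd(907739, 798591) by repeated division:
907739 = 1×798591 + 109148
798591 = 7×109148 + 34555
109148 = 3×34555 + 5483
34555 = 6×5483 + 1657
5483 = 3×1657 + 512
1657 = 3×512 + 121
512 = 4×121 + 28
121 = 4×28 + 9
28 = 3×9 + 1
9 = 9×1 + 0
Since gcd(798591, 907739) = 1, back-substitute to write 1 as a combination:
1 = 28 − 3·9
1 = −3·121 + 13·28
1 = 13·512 − 55·121
1 = −55·1657 + 178·512
1 = 178·5483 − 589·1657
1 = −589·34555 + 3712·5483
1 = 3712·109148 − 11725·34555
1 = −11725·798591 + 85787·109148
1 = 85787·907739 − 97512·798591
Hence 798591⁻¹ ≡ -97512 ≡ 810227 (mod 907739).

810227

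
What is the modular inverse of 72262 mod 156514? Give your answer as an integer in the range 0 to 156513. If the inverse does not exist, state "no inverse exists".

Euclidean algorithm on 156514, 72262:
156514 = 2*72262 + 11990
72262 = 6*11990 + 322
11990 = 37*322 + 76
322 = 4*76 + 18
76 = 4*18 + 4
18 = 4*4 + 2
4 = 2*2 + 0
Since gcd = 2 > 1, 72262 is not a unit mod 156514.

no inverse exists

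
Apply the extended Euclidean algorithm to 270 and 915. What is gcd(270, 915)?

Euclidean algorithm:
915 = 3×270 + 105
270 = 2×105 + 60
105 = 1×60 + 45
60 = 1×45 + 15
45 = 3×15 + 0
gcd(270, 915) = 15.
Express as a combination:
15 = 60 − 45
15 = −105 + 2·60
15 = 2·270 − 5·105
15 = −5·915 + 17·270
So 15 = (-5)·915 + (17)·270.

15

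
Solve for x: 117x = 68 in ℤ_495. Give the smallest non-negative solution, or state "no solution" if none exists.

no solution

gcd(117, 495):
495 = 4·117 + 27
117 = 4·27 + 9
27 = 3·9 + 0
gcd = 9, but 9 ∤ 68, so the congruence has no solution.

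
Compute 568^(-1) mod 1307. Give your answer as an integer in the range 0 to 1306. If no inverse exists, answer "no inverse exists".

Apply the Euclidean algorithm to 1307 and 568:
1307 = 2×568 + 171
568 = 3×171 + 55
171 = 3×55 + 6
55 = 9×6 + 1
6 = 6×1 + 0
The gcd is 1. Working backward:
1 = 55 − 9·6
1 = −9·171 + 28·55
1 = 28·568 − 93·171
1 = −93·1307 + 214·568
So 568·214 ≡ 1 (mod 1307).

214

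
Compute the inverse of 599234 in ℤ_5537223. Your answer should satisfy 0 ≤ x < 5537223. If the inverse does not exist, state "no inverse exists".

Apply the Euclidean algorithm to 5537223 and 599234:
5537223 = 9×599234 + 144117
599234 = 4×144117 + 22766
144117 = 6×22766 + 7521
22766 = 3×7521 + 203
7521 = 37×203 + 10
203 = 20×10 + 3
10 = 3×3 + 1
3 = 3×1 + 0
gcd = 1, so the inverse exists. Back-substitute:
1 = 10 − 3·3
1 = −3·203 + 61·10
1 = 61·7521 − 2260·203
1 = −2260·22766 + 6841·7521
1 = 6841·144117 − 43306·22766
1 = −43306·599234 + 180065·144117
1 = 180065·5537223 − 1663891·599234
So 599234·(-1663891) ≡ 1 (mod 5537223), and -1663891 ≡ 3873332 (mod 5537223).

3873332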